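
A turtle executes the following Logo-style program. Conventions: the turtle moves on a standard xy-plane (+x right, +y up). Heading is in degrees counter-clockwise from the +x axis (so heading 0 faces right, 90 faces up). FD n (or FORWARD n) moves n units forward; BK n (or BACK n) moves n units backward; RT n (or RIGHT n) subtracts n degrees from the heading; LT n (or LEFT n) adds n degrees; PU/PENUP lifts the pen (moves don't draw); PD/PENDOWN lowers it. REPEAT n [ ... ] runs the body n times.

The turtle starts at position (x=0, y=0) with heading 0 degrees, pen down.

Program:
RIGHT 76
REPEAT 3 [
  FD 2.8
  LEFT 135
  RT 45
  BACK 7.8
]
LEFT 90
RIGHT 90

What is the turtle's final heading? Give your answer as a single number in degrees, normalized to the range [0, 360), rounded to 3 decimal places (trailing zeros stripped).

Answer: 194

Derivation:
Executing turtle program step by step:
Start: pos=(0,0), heading=0, pen down
RT 76: heading 0 -> 284
REPEAT 3 [
  -- iteration 1/3 --
  FD 2.8: (0,0) -> (0.677,-2.717) [heading=284, draw]
  LT 135: heading 284 -> 59
  RT 45: heading 59 -> 14
  BK 7.8: (0.677,-2.717) -> (-6.891,-4.604) [heading=14, draw]
  -- iteration 2/3 --
  FD 2.8: (-6.891,-4.604) -> (-4.174,-3.926) [heading=14, draw]
  LT 135: heading 14 -> 149
  RT 45: heading 149 -> 104
  BK 7.8: (-4.174,-3.926) -> (-2.287,-11.495) [heading=104, draw]
  -- iteration 3/3 --
  FD 2.8: (-2.287,-11.495) -> (-2.964,-8.778) [heading=104, draw]
  LT 135: heading 104 -> 239
  RT 45: heading 239 -> 194
  BK 7.8: (-2.964,-8.778) -> (4.604,-6.891) [heading=194, draw]
]
LT 90: heading 194 -> 284
RT 90: heading 284 -> 194
Final: pos=(4.604,-6.891), heading=194, 6 segment(s) drawn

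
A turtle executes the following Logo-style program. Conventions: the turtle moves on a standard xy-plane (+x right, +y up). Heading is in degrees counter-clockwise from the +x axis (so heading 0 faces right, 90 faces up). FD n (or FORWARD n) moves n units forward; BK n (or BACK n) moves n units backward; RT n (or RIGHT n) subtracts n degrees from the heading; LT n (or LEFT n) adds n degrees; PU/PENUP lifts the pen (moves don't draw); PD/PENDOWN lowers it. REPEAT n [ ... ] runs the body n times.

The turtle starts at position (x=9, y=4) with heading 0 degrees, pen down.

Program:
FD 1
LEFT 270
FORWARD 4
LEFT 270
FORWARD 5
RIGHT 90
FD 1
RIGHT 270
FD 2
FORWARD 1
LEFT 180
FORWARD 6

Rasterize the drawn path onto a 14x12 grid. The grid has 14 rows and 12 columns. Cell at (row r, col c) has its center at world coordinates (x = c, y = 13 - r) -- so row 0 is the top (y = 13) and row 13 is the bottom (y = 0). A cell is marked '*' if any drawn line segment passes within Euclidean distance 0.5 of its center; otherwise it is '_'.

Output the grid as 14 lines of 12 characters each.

Answer: ____________
____________
____________
____________
____________
____________
____________
____________
____________
_________**_
__________*_
__________*_
__*******_*_
_____******_

Derivation:
Segment 0: (9,4) -> (10,4)
Segment 1: (10,4) -> (10,0)
Segment 2: (10,0) -> (5,0)
Segment 3: (5,0) -> (5,1)
Segment 4: (5,1) -> (3,1)
Segment 5: (3,1) -> (2,1)
Segment 6: (2,1) -> (8,1)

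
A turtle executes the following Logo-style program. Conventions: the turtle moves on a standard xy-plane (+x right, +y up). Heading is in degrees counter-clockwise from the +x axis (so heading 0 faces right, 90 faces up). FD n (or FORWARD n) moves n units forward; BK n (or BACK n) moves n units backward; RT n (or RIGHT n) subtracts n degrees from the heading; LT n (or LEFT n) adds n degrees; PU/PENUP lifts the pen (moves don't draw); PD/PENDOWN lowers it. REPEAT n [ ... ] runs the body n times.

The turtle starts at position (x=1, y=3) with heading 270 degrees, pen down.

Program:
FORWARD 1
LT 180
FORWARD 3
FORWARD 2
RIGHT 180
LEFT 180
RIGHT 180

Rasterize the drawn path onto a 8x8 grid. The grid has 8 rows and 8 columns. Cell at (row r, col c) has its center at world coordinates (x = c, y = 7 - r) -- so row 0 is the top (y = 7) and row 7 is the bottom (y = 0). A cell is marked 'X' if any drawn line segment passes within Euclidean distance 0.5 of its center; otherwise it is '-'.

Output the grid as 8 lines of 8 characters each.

Answer: -X------
-X------
-X------
-X------
-X------
-X------
--------
--------

Derivation:
Segment 0: (1,3) -> (1,2)
Segment 1: (1,2) -> (1,5)
Segment 2: (1,5) -> (1,7)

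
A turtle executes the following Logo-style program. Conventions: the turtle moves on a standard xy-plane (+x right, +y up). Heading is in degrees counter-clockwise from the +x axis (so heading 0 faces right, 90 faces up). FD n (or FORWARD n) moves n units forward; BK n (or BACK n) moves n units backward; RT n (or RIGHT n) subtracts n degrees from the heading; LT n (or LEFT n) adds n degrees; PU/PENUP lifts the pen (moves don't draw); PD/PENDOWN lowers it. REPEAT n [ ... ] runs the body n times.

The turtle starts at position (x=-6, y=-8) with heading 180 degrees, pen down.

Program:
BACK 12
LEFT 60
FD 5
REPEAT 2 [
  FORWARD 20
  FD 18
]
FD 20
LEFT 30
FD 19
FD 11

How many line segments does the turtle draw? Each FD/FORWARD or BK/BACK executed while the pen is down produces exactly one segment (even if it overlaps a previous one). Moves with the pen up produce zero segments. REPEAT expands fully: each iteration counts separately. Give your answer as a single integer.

Executing turtle program step by step:
Start: pos=(-6,-8), heading=180, pen down
BK 12: (-6,-8) -> (6,-8) [heading=180, draw]
LT 60: heading 180 -> 240
FD 5: (6,-8) -> (3.5,-12.33) [heading=240, draw]
REPEAT 2 [
  -- iteration 1/2 --
  FD 20: (3.5,-12.33) -> (-6.5,-29.651) [heading=240, draw]
  FD 18: (-6.5,-29.651) -> (-15.5,-45.239) [heading=240, draw]
  -- iteration 2/2 --
  FD 20: (-15.5,-45.239) -> (-25.5,-62.56) [heading=240, draw]
  FD 18: (-25.5,-62.56) -> (-34.5,-78.148) [heading=240, draw]
]
FD 20: (-34.5,-78.148) -> (-44.5,-95.469) [heading=240, draw]
LT 30: heading 240 -> 270
FD 19: (-44.5,-95.469) -> (-44.5,-114.469) [heading=270, draw]
FD 11: (-44.5,-114.469) -> (-44.5,-125.469) [heading=270, draw]
Final: pos=(-44.5,-125.469), heading=270, 9 segment(s) drawn
Segments drawn: 9

Answer: 9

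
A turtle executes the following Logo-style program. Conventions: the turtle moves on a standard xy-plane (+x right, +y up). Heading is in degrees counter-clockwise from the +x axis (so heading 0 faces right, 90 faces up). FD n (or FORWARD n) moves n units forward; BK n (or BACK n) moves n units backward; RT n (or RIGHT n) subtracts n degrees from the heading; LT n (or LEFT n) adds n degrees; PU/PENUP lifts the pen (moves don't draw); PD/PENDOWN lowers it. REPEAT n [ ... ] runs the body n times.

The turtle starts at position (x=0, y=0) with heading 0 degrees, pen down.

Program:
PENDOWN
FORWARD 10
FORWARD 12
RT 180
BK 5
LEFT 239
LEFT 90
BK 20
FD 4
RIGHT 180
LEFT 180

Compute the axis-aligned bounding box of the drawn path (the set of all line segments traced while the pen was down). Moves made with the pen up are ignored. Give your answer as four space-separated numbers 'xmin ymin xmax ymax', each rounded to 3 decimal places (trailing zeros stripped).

Executing turtle program step by step:
Start: pos=(0,0), heading=0, pen down
PD: pen down
FD 10: (0,0) -> (10,0) [heading=0, draw]
FD 12: (10,0) -> (22,0) [heading=0, draw]
RT 180: heading 0 -> 180
BK 5: (22,0) -> (27,0) [heading=180, draw]
LT 239: heading 180 -> 59
LT 90: heading 59 -> 149
BK 20: (27,0) -> (44.143,-10.301) [heading=149, draw]
FD 4: (44.143,-10.301) -> (40.715,-8.241) [heading=149, draw]
RT 180: heading 149 -> 329
LT 180: heading 329 -> 149
Final: pos=(40.715,-8.241), heading=149, 5 segment(s) drawn

Segment endpoints: x in {0, 10, 22, 27, 40.715, 44.143}, y in {-10.301, -8.241, 0, 0}
xmin=0, ymin=-10.301, xmax=44.143, ymax=0

Answer: 0 -10.301 44.143 0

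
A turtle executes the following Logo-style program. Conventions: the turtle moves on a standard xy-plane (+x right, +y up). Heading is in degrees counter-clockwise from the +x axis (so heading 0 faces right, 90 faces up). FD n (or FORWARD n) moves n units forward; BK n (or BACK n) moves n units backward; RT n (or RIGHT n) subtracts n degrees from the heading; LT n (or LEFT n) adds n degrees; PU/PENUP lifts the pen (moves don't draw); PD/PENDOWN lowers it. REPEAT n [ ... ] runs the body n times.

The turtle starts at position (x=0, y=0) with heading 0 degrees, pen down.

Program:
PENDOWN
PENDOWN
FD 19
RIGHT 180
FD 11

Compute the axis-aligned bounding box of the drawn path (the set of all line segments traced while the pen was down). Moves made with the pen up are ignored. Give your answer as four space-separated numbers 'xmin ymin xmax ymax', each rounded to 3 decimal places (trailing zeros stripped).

Executing turtle program step by step:
Start: pos=(0,0), heading=0, pen down
PD: pen down
PD: pen down
FD 19: (0,0) -> (19,0) [heading=0, draw]
RT 180: heading 0 -> 180
FD 11: (19,0) -> (8,0) [heading=180, draw]
Final: pos=(8,0), heading=180, 2 segment(s) drawn

Segment endpoints: x in {0, 8, 19}, y in {0, 0}
xmin=0, ymin=0, xmax=19, ymax=0

Answer: 0 0 19 0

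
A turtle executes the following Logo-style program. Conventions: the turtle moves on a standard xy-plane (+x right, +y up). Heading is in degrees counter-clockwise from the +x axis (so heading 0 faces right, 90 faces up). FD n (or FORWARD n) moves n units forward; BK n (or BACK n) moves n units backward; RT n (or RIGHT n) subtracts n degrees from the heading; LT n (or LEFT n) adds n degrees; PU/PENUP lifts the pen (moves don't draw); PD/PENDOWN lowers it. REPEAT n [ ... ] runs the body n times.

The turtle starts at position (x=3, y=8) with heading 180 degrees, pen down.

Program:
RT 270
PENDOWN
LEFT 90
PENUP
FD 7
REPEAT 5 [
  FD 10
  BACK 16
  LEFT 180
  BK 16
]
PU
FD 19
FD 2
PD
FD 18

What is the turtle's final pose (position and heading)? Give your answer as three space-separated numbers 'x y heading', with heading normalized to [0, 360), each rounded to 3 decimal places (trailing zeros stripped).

Answer: -19 8 180

Derivation:
Executing turtle program step by step:
Start: pos=(3,8), heading=180, pen down
RT 270: heading 180 -> 270
PD: pen down
LT 90: heading 270 -> 0
PU: pen up
FD 7: (3,8) -> (10,8) [heading=0, move]
REPEAT 5 [
  -- iteration 1/5 --
  FD 10: (10,8) -> (20,8) [heading=0, move]
  BK 16: (20,8) -> (4,8) [heading=0, move]
  LT 180: heading 0 -> 180
  BK 16: (4,8) -> (20,8) [heading=180, move]
  -- iteration 2/5 --
  FD 10: (20,8) -> (10,8) [heading=180, move]
  BK 16: (10,8) -> (26,8) [heading=180, move]
  LT 180: heading 180 -> 0
  BK 16: (26,8) -> (10,8) [heading=0, move]
  -- iteration 3/5 --
  FD 10: (10,8) -> (20,8) [heading=0, move]
  BK 16: (20,8) -> (4,8) [heading=0, move]
  LT 180: heading 0 -> 180
  BK 16: (4,8) -> (20,8) [heading=180, move]
  -- iteration 4/5 --
  FD 10: (20,8) -> (10,8) [heading=180, move]
  BK 16: (10,8) -> (26,8) [heading=180, move]
  LT 180: heading 180 -> 0
  BK 16: (26,8) -> (10,8) [heading=0, move]
  -- iteration 5/5 --
  FD 10: (10,8) -> (20,8) [heading=0, move]
  BK 16: (20,8) -> (4,8) [heading=0, move]
  LT 180: heading 0 -> 180
  BK 16: (4,8) -> (20,8) [heading=180, move]
]
PU: pen up
FD 19: (20,8) -> (1,8) [heading=180, move]
FD 2: (1,8) -> (-1,8) [heading=180, move]
PD: pen down
FD 18: (-1,8) -> (-19,8) [heading=180, draw]
Final: pos=(-19,8), heading=180, 1 segment(s) drawn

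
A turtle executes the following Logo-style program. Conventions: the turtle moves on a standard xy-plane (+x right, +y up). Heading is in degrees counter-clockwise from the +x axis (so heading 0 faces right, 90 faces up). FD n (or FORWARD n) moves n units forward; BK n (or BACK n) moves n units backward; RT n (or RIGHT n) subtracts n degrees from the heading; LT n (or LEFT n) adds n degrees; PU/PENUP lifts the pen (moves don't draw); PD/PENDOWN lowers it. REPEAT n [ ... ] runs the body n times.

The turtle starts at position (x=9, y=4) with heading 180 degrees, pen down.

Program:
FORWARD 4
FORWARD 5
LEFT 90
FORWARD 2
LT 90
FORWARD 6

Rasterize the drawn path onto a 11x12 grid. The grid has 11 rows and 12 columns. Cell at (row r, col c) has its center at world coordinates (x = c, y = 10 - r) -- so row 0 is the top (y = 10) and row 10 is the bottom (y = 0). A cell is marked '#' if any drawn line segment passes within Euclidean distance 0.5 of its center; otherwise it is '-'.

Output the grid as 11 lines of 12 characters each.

Answer: ------------
------------
------------
------------
------------
------------
##########--
#-----------
#######-----
------------
------------

Derivation:
Segment 0: (9,4) -> (5,4)
Segment 1: (5,4) -> (0,4)
Segment 2: (0,4) -> (-0,2)
Segment 3: (-0,2) -> (6,2)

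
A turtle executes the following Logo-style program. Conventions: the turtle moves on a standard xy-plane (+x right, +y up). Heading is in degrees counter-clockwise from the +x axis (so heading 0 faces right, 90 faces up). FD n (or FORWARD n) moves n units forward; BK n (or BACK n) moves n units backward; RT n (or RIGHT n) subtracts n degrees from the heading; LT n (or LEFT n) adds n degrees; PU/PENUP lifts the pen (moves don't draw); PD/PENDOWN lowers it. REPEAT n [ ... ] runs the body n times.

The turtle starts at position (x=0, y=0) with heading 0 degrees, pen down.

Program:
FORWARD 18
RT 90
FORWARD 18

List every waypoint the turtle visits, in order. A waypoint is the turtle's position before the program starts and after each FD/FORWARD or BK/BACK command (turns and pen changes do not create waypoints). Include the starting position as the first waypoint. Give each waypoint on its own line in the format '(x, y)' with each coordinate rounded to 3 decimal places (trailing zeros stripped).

Executing turtle program step by step:
Start: pos=(0,0), heading=0, pen down
FD 18: (0,0) -> (18,0) [heading=0, draw]
RT 90: heading 0 -> 270
FD 18: (18,0) -> (18,-18) [heading=270, draw]
Final: pos=(18,-18), heading=270, 2 segment(s) drawn
Waypoints (3 total):
(0, 0)
(18, 0)
(18, -18)

Answer: (0, 0)
(18, 0)
(18, -18)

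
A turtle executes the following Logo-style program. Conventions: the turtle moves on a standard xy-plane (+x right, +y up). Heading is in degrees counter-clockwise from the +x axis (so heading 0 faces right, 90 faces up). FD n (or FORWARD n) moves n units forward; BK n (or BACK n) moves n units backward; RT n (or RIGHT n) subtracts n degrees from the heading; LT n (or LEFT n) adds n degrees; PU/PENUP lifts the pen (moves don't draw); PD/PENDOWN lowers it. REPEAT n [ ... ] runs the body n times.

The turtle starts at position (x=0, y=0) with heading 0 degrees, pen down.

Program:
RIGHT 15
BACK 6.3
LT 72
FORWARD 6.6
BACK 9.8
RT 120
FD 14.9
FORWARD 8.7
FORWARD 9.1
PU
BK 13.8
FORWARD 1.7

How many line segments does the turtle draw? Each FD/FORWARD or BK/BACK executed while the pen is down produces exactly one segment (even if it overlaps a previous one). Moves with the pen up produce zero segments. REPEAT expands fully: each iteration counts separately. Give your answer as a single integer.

Answer: 6

Derivation:
Executing turtle program step by step:
Start: pos=(0,0), heading=0, pen down
RT 15: heading 0 -> 345
BK 6.3: (0,0) -> (-6.085,1.631) [heading=345, draw]
LT 72: heading 345 -> 57
FD 6.6: (-6.085,1.631) -> (-2.491,7.166) [heading=57, draw]
BK 9.8: (-2.491,7.166) -> (-7.828,-1.053) [heading=57, draw]
RT 120: heading 57 -> 297
FD 14.9: (-7.828,-1.053) -> (-1.064,-14.329) [heading=297, draw]
FD 8.7: (-1.064,-14.329) -> (2.886,-22.081) [heading=297, draw]
FD 9.1: (2.886,-22.081) -> (7.017,-30.189) [heading=297, draw]
PU: pen up
BK 13.8: (7.017,-30.189) -> (0.752,-17.893) [heading=297, move]
FD 1.7: (0.752,-17.893) -> (1.524,-19.408) [heading=297, move]
Final: pos=(1.524,-19.408), heading=297, 6 segment(s) drawn
Segments drawn: 6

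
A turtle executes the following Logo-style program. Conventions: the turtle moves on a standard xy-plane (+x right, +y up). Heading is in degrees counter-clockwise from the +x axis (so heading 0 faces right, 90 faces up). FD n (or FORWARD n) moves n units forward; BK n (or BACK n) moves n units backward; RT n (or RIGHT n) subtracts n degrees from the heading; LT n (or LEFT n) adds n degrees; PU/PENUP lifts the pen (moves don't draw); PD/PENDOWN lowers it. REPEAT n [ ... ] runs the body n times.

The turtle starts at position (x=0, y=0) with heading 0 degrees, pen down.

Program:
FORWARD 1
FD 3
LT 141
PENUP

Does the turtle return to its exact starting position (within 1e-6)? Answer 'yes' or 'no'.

Answer: no

Derivation:
Executing turtle program step by step:
Start: pos=(0,0), heading=0, pen down
FD 1: (0,0) -> (1,0) [heading=0, draw]
FD 3: (1,0) -> (4,0) [heading=0, draw]
LT 141: heading 0 -> 141
PU: pen up
Final: pos=(4,0), heading=141, 2 segment(s) drawn

Start position: (0, 0)
Final position: (4, 0)
Distance = 4; >= 1e-6 -> NOT closed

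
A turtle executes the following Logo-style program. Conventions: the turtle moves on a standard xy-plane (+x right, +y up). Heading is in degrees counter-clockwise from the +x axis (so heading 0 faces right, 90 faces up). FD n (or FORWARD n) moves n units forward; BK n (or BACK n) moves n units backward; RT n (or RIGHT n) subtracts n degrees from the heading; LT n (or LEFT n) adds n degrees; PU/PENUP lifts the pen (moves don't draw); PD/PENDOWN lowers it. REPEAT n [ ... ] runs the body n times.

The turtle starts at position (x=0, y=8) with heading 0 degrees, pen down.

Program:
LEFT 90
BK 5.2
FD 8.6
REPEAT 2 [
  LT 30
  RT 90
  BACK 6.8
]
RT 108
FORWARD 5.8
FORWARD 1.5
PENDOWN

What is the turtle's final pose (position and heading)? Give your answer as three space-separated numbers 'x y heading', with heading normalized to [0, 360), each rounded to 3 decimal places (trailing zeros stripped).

Executing turtle program step by step:
Start: pos=(0,8), heading=0, pen down
LT 90: heading 0 -> 90
BK 5.2: (0,8) -> (0,2.8) [heading=90, draw]
FD 8.6: (0,2.8) -> (0,11.4) [heading=90, draw]
REPEAT 2 [
  -- iteration 1/2 --
  LT 30: heading 90 -> 120
  RT 90: heading 120 -> 30
  BK 6.8: (0,11.4) -> (-5.889,8) [heading=30, draw]
  -- iteration 2/2 --
  LT 30: heading 30 -> 60
  RT 90: heading 60 -> 330
  BK 6.8: (-5.889,8) -> (-11.778,11.4) [heading=330, draw]
]
RT 108: heading 330 -> 222
FD 5.8: (-11.778,11.4) -> (-16.088,7.519) [heading=222, draw]
FD 1.5: (-16.088,7.519) -> (-17.203,6.515) [heading=222, draw]
PD: pen down
Final: pos=(-17.203,6.515), heading=222, 6 segment(s) drawn

Answer: -17.203 6.515 222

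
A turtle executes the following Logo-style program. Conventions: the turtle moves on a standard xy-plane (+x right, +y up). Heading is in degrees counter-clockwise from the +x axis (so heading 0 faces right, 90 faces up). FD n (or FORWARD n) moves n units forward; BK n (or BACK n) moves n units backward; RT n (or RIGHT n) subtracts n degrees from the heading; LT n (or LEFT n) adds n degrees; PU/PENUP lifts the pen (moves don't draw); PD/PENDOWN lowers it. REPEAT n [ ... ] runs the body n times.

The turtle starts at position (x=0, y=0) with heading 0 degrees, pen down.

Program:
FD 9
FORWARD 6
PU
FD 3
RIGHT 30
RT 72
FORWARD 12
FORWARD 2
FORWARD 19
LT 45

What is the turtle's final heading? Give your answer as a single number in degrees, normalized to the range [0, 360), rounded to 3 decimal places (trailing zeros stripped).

Executing turtle program step by step:
Start: pos=(0,0), heading=0, pen down
FD 9: (0,0) -> (9,0) [heading=0, draw]
FD 6: (9,0) -> (15,0) [heading=0, draw]
PU: pen up
FD 3: (15,0) -> (18,0) [heading=0, move]
RT 30: heading 0 -> 330
RT 72: heading 330 -> 258
FD 12: (18,0) -> (15.505,-11.738) [heading=258, move]
FD 2: (15.505,-11.738) -> (15.089,-13.694) [heading=258, move]
FD 19: (15.089,-13.694) -> (11.139,-32.279) [heading=258, move]
LT 45: heading 258 -> 303
Final: pos=(11.139,-32.279), heading=303, 2 segment(s) drawn

Answer: 303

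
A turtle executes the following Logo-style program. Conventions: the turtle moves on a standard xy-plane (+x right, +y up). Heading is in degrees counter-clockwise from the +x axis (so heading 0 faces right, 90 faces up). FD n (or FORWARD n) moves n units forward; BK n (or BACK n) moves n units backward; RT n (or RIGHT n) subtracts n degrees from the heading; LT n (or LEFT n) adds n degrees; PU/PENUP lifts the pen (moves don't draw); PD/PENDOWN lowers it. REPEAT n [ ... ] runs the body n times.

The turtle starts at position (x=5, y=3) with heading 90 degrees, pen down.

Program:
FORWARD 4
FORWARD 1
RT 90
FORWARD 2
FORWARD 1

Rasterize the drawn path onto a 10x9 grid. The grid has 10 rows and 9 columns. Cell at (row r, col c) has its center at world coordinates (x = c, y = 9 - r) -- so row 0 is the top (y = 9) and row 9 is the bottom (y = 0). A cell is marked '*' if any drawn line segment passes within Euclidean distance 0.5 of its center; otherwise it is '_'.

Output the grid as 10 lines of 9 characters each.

Answer: _________
_____****
_____*___
_____*___
_____*___
_____*___
_____*___
_________
_________
_________

Derivation:
Segment 0: (5,3) -> (5,7)
Segment 1: (5,7) -> (5,8)
Segment 2: (5,8) -> (7,8)
Segment 3: (7,8) -> (8,8)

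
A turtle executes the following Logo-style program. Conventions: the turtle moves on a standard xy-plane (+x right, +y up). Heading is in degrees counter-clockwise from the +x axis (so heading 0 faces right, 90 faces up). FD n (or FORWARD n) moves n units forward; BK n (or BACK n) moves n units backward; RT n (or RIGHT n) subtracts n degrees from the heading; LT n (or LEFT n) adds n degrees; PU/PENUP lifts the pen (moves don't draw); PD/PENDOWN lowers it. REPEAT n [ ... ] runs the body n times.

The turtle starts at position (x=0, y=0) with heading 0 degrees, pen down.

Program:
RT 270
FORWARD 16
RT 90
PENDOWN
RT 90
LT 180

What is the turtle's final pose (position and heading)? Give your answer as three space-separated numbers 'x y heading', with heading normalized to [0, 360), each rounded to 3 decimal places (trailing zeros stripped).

Answer: 0 16 90

Derivation:
Executing turtle program step by step:
Start: pos=(0,0), heading=0, pen down
RT 270: heading 0 -> 90
FD 16: (0,0) -> (0,16) [heading=90, draw]
RT 90: heading 90 -> 0
PD: pen down
RT 90: heading 0 -> 270
LT 180: heading 270 -> 90
Final: pos=(0,16), heading=90, 1 segment(s) drawn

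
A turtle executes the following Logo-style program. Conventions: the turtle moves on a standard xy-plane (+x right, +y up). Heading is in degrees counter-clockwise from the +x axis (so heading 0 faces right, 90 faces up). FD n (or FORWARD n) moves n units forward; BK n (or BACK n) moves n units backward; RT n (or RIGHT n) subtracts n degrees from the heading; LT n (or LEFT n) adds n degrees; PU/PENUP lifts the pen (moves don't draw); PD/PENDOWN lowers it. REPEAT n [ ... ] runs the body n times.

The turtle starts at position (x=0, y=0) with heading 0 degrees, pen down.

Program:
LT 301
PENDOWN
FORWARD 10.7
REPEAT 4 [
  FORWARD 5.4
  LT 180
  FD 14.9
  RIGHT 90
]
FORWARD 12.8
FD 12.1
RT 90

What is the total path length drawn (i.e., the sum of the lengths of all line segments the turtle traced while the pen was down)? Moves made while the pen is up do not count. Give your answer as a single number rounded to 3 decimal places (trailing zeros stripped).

Answer: 116.8

Derivation:
Executing turtle program step by step:
Start: pos=(0,0), heading=0, pen down
LT 301: heading 0 -> 301
PD: pen down
FD 10.7: (0,0) -> (5.511,-9.172) [heading=301, draw]
REPEAT 4 [
  -- iteration 1/4 --
  FD 5.4: (5.511,-9.172) -> (8.292,-13.8) [heading=301, draw]
  LT 180: heading 301 -> 121
  FD 14.9: (8.292,-13.8) -> (0.618,-1.029) [heading=121, draw]
  RT 90: heading 121 -> 31
  -- iteration 2/4 --
  FD 5.4: (0.618,-1.029) -> (5.247,1.753) [heading=31, draw]
  LT 180: heading 31 -> 211
  FD 14.9: (5.247,1.753) -> (-7.525,-5.921) [heading=211, draw]
  RT 90: heading 211 -> 121
  -- iteration 3/4 --
  FD 5.4: (-7.525,-5.921) -> (-10.306,-1.293) [heading=121, draw]
  LT 180: heading 121 -> 301
  FD 14.9: (-10.306,-1.293) -> (-2.632,-14.065) [heading=301, draw]
  RT 90: heading 301 -> 211
  -- iteration 4/4 --
  FD 5.4: (-2.632,-14.065) -> (-7.261,-16.846) [heading=211, draw]
  LT 180: heading 211 -> 31
  FD 14.9: (-7.261,-16.846) -> (5.511,-9.172) [heading=31, draw]
  RT 90: heading 31 -> 301
]
FD 12.8: (5.511,-9.172) -> (12.103,-20.143) [heading=301, draw]
FD 12.1: (12.103,-20.143) -> (18.335,-30.515) [heading=301, draw]
RT 90: heading 301 -> 211
Final: pos=(18.335,-30.515), heading=211, 11 segment(s) drawn

Segment lengths:
  seg 1: (0,0) -> (5.511,-9.172), length = 10.7
  seg 2: (5.511,-9.172) -> (8.292,-13.8), length = 5.4
  seg 3: (8.292,-13.8) -> (0.618,-1.029), length = 14.9
  seg 4: (0.618,-1.029) -> (5.247,1.753), length = 5.4
  seg 5: (5.247,1.753) -> (-7.525,-5.921), length = 14.9
  seg 6: (-7.525,-5.921) -> (-10.306,-1.293), length = 5.4
  seg 7: (-10.306,-1.293) -> (-2.632,-14.065), length = 14.9
  seg 8: (-2.632,-14.065) -> (-7.261,-16.846), length = 5.4
  seg 9: (-7.261,-16.846) -> (5.511,-9.172), length = 14.9
  seg 10: (5.511,-9.172) -> (12.103,-20.143), length = 12.8
  seg 11: (12.103,-20.143) -> (18.335,-30.515), length = 12.1
Total = 116.8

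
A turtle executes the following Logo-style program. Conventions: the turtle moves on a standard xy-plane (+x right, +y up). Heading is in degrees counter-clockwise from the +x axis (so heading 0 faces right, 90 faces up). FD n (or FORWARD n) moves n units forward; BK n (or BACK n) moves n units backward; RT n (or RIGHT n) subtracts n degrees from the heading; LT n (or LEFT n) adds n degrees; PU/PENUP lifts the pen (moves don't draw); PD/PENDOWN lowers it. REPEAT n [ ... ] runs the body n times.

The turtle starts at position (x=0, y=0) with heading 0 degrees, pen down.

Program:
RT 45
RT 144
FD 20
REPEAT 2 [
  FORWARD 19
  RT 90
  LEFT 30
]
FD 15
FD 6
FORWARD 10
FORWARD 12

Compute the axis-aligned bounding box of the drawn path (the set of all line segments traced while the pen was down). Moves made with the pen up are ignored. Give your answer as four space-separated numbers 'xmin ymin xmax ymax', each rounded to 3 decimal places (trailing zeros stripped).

Executing turtle program step by step:
Start: pos=(0,0), heading=0, pen down
RT 45: heading 0 -> 315
RT 144: heading 315 -> 171
FD 20: (0,0) -> (-19.754,3.129) [heading=171, draw]
REPEAT 2 [
  -- iteration 1/2 --
  FD 19: (-19.754,3.129) -> (-38.52,6.101) [heading=171, draw]
  RT 90: heading 171 -> 81
  LT 30: heading 81 -> 111
  -- iteration 2/2 --
  FD 19: (-38.52,6.101) -> (-45.329,23.839) [heading=111, draw]
  RT 90: heading 111 -> 21
  LT 30: heading 21 -> 51
]
FD 15: (-45.329,23.839) -> (-35.889,35.496) [heading=51, draw]
FD 6: (-35.889,35.496) -> (-32.113,40.159) [heading=51, draw]
FD 10: (-32.113,40.159) -> (-25.82,47.93) [heading=51, draw]
FD 12: (-25.82,47.93) -> (-18.268,57.256) [heading=51, draw]
Final: pos=(-18.268,57.256), heading=51, 7 segment(s) drawn

Segment endpoints: x in {-45.329, -38.52, -35.889, -32.113, -25.82, -19.754, -18.268, 0}, y in {0, 3.129, 6.101, 23.839, 35.496, 40.159, 47.93, 57.256}
xmin=-45.329, ymin=0, xmax=0, ymax=57.256

Answer: -45.329 0 0 57.256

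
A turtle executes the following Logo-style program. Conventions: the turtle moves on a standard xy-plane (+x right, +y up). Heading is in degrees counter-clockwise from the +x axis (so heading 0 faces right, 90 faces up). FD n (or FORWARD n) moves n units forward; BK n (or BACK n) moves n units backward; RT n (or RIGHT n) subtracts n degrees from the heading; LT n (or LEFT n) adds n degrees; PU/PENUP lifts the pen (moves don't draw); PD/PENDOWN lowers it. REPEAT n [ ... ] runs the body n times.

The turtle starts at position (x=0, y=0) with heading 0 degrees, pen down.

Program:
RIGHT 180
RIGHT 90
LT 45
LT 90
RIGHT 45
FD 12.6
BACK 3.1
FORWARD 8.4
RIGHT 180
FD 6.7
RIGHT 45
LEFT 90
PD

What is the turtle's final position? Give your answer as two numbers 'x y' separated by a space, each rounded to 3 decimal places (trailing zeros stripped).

Answer: -11.2 0

Derivation:
Executing turtle program step by step:
Start: pos=(0,0), heading=0, pen down
RT 180: heading 0 -> 180
RT 90: heading 180 -> 90
LT 45: heading 90 -> 135
LT 90: heading 135 -> 225
RT 45: heading 225 -> 180
FD 12.6: (0,0) -> (-12.6,0) [heading=180, draw]
BK 3.1: (-12.6,0) -> (-9.5,0) [heading=180, draw]
FD 8.4: (-9.5,0) -> (-17.9,0) [heading=180, draw]
RT 180: heading 180 -> 0
FD 6.7: (-17.9,0) -> (-11.2,0) [heading=0, draw]
RT 45: heading 0 -> 315
LT 90: heading 315 -> 45
PD: pen down
Final: pos=(-11.2,0), heading=45, 4 segment(s) drawn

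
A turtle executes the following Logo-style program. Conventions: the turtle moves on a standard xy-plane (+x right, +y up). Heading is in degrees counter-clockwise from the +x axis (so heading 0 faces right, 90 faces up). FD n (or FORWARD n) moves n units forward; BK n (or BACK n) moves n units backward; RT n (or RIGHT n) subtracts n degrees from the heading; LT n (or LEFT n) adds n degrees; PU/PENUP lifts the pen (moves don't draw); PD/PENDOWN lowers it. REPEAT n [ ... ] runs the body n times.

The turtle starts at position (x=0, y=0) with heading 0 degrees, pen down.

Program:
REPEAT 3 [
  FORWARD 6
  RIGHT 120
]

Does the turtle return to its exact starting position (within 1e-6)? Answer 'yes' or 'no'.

Answer: yes

Derivation:
Executing turtle program step by step:
Start: pos=(0,0), heading=0, pen down
REPEAT 3 [
  -- iteration 1/3 --
  FD 6: (0,0) -> (6,0) [heading=0, draw]
  RT 120: heading 0 -> 240
  -- iteration 2/3 --
  FD 6: (6,0) -> (3,-5.196) [heading=240, draw]
  RT 120: heading 240 -> 120
  -- iteration 3/3 --
  FD 6: (3,-5.196) -> (0,0) [heading=120, draw]
  RT 120: heading 120 -> 0
]
Final: pos=(0,0), heading=0, 3 segment(s) drawn

Start position: (0, 0)
Final position: (0, 0)
Distance = 0; < 1e-6 -> CLOSED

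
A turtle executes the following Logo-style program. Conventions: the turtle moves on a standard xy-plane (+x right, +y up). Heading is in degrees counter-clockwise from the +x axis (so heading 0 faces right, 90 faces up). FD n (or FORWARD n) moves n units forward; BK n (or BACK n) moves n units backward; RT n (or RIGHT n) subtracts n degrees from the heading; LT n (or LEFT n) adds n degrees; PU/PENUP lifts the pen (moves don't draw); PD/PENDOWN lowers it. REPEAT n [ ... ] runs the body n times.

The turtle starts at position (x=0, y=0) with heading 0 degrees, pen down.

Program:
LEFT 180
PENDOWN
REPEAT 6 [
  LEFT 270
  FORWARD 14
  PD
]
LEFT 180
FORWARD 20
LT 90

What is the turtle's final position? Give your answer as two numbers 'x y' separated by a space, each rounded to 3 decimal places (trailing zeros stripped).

Answer: -6 14

Derivation:
Executing turtle program step by step:
Start: pos=(0,0), heading=0, pen down
LT 180: heading 0 -> 180
PD: pen down
REPEAT 6 [
  -- iteration 1/6 --
  LT 270: heading 180 -> 90
  FD 14: (0,0) -> (0,14) [heading=90, draw]
  PD: pen down
  -- iteration 2/6 --
  LT 270: heading 90 -> 0
  FD 14: (0,14) -> (14,14) [heading=0, draw]
  PD: pen down
  -- iteration 3/6 --
  LT 270: heading 0 -> 270
  FD 14: (14,14) -> (14,0) [heading=270, draw]
  PD: pen down
  -- iteration 4/6 --
  LT 270: heading 270 -> 180
  FD 14: (14,0) -> (0,0) [heading=180, draw]
  PD: pen down
  -- iteration 5/6 --
  LT 270: heading 180 -> 90
  FD 14: (0,0) -> (0,14) [heading=90, draw]
  PD: pen down
  -- iteration 6/6 --
  LT 270: heading 90 -> 0
  FD 14: (0,14) -> (14,14) [heading=0, draw]
  PD: pen down
]
LT 180: heading 0 -> 180
FD 20: (14,14) -> (-6,14) [heading=180, draw]
LT 90: heading 180 -> 270
Final: pos=(-6,14), heading=270, 7 segment(s) drawn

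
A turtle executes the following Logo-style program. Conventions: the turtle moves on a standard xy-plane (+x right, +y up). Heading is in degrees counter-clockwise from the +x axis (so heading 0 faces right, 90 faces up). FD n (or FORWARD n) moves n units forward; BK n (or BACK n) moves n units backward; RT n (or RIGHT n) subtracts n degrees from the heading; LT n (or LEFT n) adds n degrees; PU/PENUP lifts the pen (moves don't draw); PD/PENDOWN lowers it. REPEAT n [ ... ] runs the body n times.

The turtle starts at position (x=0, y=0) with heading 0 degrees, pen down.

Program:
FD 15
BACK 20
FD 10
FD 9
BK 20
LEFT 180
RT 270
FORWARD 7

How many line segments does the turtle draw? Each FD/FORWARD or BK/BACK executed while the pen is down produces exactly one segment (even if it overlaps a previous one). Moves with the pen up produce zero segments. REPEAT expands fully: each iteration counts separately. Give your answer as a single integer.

Executing turtle program step by step:
Start: pos=(0,0), heading=0, pen down
FD 15: (0,0) -> (15,0) [heading=0, draw]
BK 20: (15,0) -> (-5,0) [heading=0, draw]
FD 10: (-5,0) -> (5,0) [heading=0, draw]
FD 9: (5,0) -> (14,0) [heading=0, draw]
BK 20: (14,0) -> (-6,0) [heading=0, draw]
LT 180: heading 0 -> 180
RT 270: heading 180 -> 270
FD 7: (-6,0) -> (-6,-7) [heading=270, draw]
Final: pos=(-6,-7), heading=270, 6 segment(s) drawn
Segments drawn: 6

Answer: 6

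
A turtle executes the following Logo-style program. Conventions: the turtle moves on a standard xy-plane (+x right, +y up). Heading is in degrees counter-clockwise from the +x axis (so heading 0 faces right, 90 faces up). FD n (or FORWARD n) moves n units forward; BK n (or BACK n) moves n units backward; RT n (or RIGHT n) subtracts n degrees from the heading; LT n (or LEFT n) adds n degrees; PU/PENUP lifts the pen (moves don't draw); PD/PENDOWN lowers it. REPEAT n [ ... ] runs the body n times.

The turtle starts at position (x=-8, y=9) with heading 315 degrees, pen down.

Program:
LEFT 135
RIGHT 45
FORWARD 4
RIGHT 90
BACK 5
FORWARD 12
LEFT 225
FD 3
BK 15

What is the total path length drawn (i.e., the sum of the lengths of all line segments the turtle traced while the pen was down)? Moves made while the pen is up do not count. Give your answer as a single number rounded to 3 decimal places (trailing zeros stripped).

Executing turtle program step by step:
Start: pos=(-8,9), heading=315, pen down
LT 135: heading 315 -> 90
RT 45: heading 90 -> 45
FD 4: (-8,9) -> (-5.172,11.828) [heading=45, draw]
RT 90: heading 45 -> 315
BK 5: (-5.172,11.828) -> (-8.707,15.364) [heading=315, draw]
FD 12: (-8.707,15.364) -> (-0.222,6.879) [heading=315, draw]
LT 225: heading 315 -> 180
FD 3: (-0.222,6.879) -> (-3.222,6.879) [heading=180, draw]
BK 15: (-3.222,6.879) -> (11.778,6.879) [heading=180, draw]
Final: pos=(11.778,6.879), heading=180, 5 segment(s) drawn

Segment lengths:
  seg 1: (-8,9) -> (-5.172,11.828), length = 4
  seg 2: (-5.172,11.828) -> (-8.707,15.364), length = 5
  seg 3: (-8.707,15.364) -> (-0.222,6.879), length = 12
  seg 4: (-0.222,6.879) -> (-3.222,6.879), length = 3
  seg 5: (-3.222,6.879) -> (11.778,6.879), length = 15
Total = 39

Answer: 39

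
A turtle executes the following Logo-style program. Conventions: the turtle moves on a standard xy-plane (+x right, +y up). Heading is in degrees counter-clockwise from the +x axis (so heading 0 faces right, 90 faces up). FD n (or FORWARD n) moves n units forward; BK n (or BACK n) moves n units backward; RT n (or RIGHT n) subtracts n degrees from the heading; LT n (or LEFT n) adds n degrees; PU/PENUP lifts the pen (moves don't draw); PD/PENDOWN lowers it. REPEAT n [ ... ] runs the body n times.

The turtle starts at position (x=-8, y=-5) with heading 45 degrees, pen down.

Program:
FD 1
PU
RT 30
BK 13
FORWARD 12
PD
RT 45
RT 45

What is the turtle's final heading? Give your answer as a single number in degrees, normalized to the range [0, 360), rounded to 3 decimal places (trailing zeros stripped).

Executing turtle program step by step:
Start: pos=(-8,-5), heading=45, pen down
FD 1: (-8,-5) -> (-7.293,-4.293) [heading=45, draw]
PU: pen up
RT 30: heading 45 -> 15
BK 13: (-7.293,-4.293) -> (-19.85,-7.658) [heading=15, move]
FD 12: (-19.85,-7.658) -> (-8.259,-4.552) [heading=15, move]
PD: pen down
RT 45: heading 15 -> 330
RT 45: heading 330 -> 285
Final: pos=(-8.259,-4.552), heading=285, 1 segment(s) drawn

Answer: 285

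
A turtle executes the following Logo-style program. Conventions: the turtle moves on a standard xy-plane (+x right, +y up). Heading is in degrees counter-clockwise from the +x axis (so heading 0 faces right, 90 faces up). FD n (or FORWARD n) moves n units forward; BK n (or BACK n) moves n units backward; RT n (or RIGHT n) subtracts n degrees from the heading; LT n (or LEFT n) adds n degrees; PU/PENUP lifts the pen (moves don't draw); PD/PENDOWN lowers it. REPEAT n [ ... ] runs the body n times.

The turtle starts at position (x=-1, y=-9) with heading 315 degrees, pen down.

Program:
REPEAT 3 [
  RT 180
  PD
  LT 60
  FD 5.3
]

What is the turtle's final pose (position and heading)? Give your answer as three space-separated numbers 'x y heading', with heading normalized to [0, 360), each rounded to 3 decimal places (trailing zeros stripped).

Executing turtle program step by step:
Start: pos=(-1,-9), heading=315, pen down
REPEAT 3 [
  -- iteration 1/3 --
  RT 180: heading 315 -> 135
  PD: pen down
  LT 60: heading 135 -> 195
  FD 5.3: (-1,-9) -> (-6.119,-10.372) [heading=195, draw]
  -- iteration 2/3 --
  RT 180: heading 195 -> 15
  PD: pen down
  LT 60: heading 15 -> 75
  FD 5.3: (-6.119,-10.372) -> (-4.748,-5.252) [heading=75, draw]
  -- iteration 3/3 --
  RT 180: heading 75 -> 255
  PD: pen down
  LT 60: heading 255 -> 315
  FD 5.3: (-4.748,-5.252) -> (-1,-9) [heading=315, draw]
]
Final: pos=(-1,-9), heading=315, 3 segment(s) drawn

Answer: -1 -9 315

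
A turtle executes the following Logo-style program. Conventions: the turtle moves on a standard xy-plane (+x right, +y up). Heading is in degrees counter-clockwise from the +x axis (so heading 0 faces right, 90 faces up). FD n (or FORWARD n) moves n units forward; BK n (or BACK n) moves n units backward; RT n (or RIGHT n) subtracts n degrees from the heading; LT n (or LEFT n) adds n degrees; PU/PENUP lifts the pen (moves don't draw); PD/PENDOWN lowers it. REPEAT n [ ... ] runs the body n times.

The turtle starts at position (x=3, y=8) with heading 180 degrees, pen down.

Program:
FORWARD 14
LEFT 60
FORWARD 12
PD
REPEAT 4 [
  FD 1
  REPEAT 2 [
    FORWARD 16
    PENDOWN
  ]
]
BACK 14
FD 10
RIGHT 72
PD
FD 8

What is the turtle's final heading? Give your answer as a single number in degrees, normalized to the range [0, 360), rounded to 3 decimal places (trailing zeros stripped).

Executing turtle program step by step:
Start: pos=(3,8), heading=180, pen down
FD 14: (3,8) -> (-11,8) [heading=180, draw]
LT 60: heading 180 -> 240
FD 12: (-11,8) -> (-17,-2.392) [heading=240, draw]
PD: pen down
REPEAT 4 [
  -- iteration 1/4 --
  FD 1: (-17,-2.392) -> (-17.5,-3.258) [heading=240, draw]
  REPEAT 2 [
    -- iteration 1/2 --
    FD 16: (-17.5,-3.258) -> (-25.5,-17.115) [heading=240, draw]
    PD: pen down
    -- iteration 2/2 --
    FD 16: (-25.5,-17.115) -> (-33.5,-30.971) [heading=240, draw]
    PD: pen down
  ]
  -- iteration 2/4 --
  FD 1: (-33.5,-30.971) -> (-34,-31.837) [heading=240, draw]
  REPEAT 2 [
    -- iteration 1/2 --
    FD 16: (-34,-31.837) -> (-42,-45.694) [heading=240, draw]
    PD: pen down
    -- iteration 2/2 --
    FD 16: (-42,-45.694) -> (-50,-59.55) [heading=240, draw]
    PD: pen down
  ]
  -- iteration 3/4 --
  FD 1: (-50,-59.55) -> (-50.5,-60.416) [heading=240, draw]
  REPEAT 2 [
    -- iteration 1/2 --
    FD 16: (-50.5,-60.416) -> (-58.5,-74.272) [heading=240, draw]
    PD: pen down
    -- iteration 2/2 --
    FD 16: (-58.5,-74.272) -> (-66.5,-88.129) [heading=240, draw]
    PD: pen down
  ]
  -- iteration 4/4 --
  FD 1: (-66.5,-88.129) -> (-67,-88.995) [heading=240, draw]
  REPEAT 2 [
    -- iteration 1/2 --
    FD 16: (-67,-88.995) -> (-75,-102.851) [heading=240, draw]
    PD: pen down
    -- iteration 2/2 --
    FD 16: (-75,-102.851) -> (-83,-116.708) [heading=240, draw]
    PD: pen down
  ]
]
BK 14: (-83,-116.708) -> (-76,-104.583) [heading=240, draw]
FD 10: (-76,-104.583) -> (-81,-113.244) [heading=240, draw]
RT 72: heading 240 -> 168
PD: pen down
FD 8: (-81,-113.244) -> (-88.825,-111.58) [heading=168, draw]
Final: pos=(-88.825,-111.58), heading=168, 17 segment(s) drawn

Answer: 168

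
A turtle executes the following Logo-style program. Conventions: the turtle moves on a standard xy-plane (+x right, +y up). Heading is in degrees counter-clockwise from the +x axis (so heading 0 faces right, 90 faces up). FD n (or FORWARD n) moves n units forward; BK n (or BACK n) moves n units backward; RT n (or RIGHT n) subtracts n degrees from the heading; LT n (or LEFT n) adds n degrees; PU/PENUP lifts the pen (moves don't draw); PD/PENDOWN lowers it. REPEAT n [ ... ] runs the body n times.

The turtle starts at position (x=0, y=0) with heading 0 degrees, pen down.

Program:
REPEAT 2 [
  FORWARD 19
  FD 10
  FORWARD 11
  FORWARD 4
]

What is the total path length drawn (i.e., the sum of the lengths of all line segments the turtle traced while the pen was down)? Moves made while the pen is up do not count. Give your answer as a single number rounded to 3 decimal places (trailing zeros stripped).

Executing turtle program step by step:
Start: pos=(0,0), heading=0, pen down
REPEAT 2 [
  -- iteration 1/2 --
  FD 19: (0,0) -> (19,0) [heading=0, draw]
  FD 10: (19,0) -> (29,0) [heading=0, draw]
  FD 11: (29,0) -> (40,0) [heading=0, draw]
  FD 4: (40,0) -> (44,0) [heading=0, draw]
  -- iteration 2/2 --
  FD 19: (44,0) -> (63,0) [heading=0, draw]
  FD 10: (63,0) -> (73,0) [heading=0, draw]
  FD 11: (73,0) -> (84,0) [heading=0, draw]
  FD 4: (84,0) -> (88,0) [heading=0, draw]
]
Final: pos=(88,0), heading=0, 8 segment(s) drawn

Segment lengths:
  seg 1: (0,0) -> (19,0), length = 19
  seg 2: (19,0) -> (29,0), length = 10
  seg 3: (29,0) -> (40,0), length = 11
  seg 4: (40,0) -> (44,0), length = 4
  seg 5: (44,0) -> (63,0), length = 19
  seg 6: (63,0) -> (73,0), length = 10
  seg 7: (73,0) -> (84,0), length = 11
  seg 8: (84,0) -> (88,0), length = 4
Total = 88

Answer: 88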